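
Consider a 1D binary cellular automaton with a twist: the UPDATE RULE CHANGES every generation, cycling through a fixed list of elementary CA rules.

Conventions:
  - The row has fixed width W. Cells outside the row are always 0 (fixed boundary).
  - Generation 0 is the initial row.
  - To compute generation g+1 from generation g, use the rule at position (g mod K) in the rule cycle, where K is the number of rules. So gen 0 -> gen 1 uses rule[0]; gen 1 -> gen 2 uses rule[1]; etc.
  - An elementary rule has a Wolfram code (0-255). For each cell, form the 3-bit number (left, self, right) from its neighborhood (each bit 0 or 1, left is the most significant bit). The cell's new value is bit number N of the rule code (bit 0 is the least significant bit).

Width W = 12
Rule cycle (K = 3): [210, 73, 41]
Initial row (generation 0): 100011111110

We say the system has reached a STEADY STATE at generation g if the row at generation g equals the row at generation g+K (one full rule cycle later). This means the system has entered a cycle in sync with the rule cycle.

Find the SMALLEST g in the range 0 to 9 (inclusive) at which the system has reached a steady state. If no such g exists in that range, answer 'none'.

Answer: none

Derivation:
Gen 0: 100011111110
Gen 1 (rule 210): 010101111111
Gen 2 (rule 73): 000001000001
Gen 3 (rule 41): 111100011100
Gen 4 (rule 210): 011110101110
Gen 5 (rule 73): 010010001010
Gen 6 (rule 41): 000000100100
Gen 7 (rule 210): 000001011010
Gen 8 (rule 73): 111100011000
Gen 9 (rule 41): 100001010011
Gen 10 (rule 210): 010010001101
Gen 11 (rule 73): 000000101100
Gen 12 (rule 41): 111110011001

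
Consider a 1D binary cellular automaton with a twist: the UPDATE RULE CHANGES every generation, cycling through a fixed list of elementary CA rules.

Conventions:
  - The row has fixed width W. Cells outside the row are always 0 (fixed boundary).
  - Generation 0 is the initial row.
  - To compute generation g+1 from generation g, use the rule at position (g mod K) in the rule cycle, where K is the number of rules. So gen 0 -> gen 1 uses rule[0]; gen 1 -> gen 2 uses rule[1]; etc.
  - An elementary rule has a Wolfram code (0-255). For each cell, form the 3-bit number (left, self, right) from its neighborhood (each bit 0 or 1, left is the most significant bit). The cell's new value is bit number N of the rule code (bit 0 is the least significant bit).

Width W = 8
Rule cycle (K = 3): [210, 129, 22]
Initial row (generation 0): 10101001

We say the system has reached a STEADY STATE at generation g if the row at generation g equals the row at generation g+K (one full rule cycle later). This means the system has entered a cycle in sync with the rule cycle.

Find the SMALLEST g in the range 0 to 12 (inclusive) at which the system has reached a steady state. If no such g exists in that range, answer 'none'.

Gen 0: 10101001
Gen 1 (rule 210): 00000110
Gen 2 (rule 129): 11110000
Gen 3 (rule 22): 00001000
Gen 4 (rule 210): 00010100
Gen 5 (rule 129): 11000001
Gen 6 (rule 22): 00100011
Gen 7 (rule 210): 01010101
Gen 8 (rule 129): 00000000
Gen 9 (rule 22): 00000000
Gen 10 (rule 210): 00000000
Gen 11 (rule 129): 11111111
Gen 12 (rule 22): 00000000
Gen 13 (rule 210): 00000000
Gen 14 (rule 129): 11111111
Gen 15 (rule 22): 00000000

Answer: 9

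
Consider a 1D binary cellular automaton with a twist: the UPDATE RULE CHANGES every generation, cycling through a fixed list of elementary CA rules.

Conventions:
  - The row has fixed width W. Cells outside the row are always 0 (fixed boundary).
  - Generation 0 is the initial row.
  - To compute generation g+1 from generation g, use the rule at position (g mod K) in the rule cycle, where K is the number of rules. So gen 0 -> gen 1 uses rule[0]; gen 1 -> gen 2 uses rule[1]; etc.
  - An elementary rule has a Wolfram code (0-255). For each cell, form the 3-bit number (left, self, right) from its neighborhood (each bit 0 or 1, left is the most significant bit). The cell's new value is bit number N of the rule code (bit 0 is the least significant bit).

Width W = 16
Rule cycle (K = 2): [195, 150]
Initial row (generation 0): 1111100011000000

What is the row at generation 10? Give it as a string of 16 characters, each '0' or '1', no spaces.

Gen 0: 1111100011000000
Gen 1 (rule 195): 0111101101011111
Gen 2 (rule 150): 1011000001001110
Gen 3 (rule 195): 0001011110010110
Gen 4 (rule 150): 0011001101110001
Gen 5 (rule 195): 1101010100110110
Gen 6 (rule 150): 0001010111000001
Gen 7 (rule 195): 1110000011011110
Gen 8 (rule 150): 0101000100001101
Gen 9 (rule 195): 1000011001110100
Gen 10 (rule 150): 1100100110100110

Answer: 1100100110100110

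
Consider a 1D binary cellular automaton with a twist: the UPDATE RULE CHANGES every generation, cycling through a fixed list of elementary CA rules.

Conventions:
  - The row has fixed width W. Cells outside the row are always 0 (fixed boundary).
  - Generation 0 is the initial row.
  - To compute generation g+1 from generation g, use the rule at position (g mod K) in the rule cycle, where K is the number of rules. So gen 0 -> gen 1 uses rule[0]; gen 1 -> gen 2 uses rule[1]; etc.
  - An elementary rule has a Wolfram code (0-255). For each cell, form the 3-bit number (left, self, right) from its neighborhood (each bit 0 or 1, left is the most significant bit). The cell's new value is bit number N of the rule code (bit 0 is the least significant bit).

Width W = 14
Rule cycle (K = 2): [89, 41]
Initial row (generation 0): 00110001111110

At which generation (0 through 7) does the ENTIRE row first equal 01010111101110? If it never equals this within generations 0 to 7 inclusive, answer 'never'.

Answer: never

Derivation:
Gen 0: 00110001111110
Gen 1 (rule 89): 10111101000011
Gen 2 (rule 41): 01100010011010
Gen 3 (rule 89): 01111001011001
Gen 4 (rule 41): 01000000110000
Gen 5 (rule 89): 00111110111111
Gen 6 (rule 41): 10100001100000
Gen 7 (rule 89): 00011101111111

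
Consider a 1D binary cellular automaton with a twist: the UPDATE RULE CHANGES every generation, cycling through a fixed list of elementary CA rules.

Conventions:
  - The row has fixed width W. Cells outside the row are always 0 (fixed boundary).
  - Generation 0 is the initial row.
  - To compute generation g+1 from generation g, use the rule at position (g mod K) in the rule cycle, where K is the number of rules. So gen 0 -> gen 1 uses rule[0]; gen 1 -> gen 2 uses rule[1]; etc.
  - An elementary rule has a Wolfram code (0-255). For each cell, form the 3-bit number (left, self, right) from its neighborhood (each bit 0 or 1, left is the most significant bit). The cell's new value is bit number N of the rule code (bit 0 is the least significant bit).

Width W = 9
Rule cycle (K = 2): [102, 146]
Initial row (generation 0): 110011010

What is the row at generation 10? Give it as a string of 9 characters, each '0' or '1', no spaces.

Answer: 100000010

Derivation:
Gen 0: 110011010
Gen 1 (rule 102): 010101110
Gen 2 (rule 146): 100000101
Gen 3 (rule 102): 100001111
Gen 4 (rule 146): 010010110
Gen 5 (rule 102): 110111010
Gen 6 (rule 146): 000010001
Gen 7 (rule 102): 000110011
Gen 8 (rule 146): 001001100
Gen 9 (rule 102): 011010100
Gen 10 (rule 146): 100000010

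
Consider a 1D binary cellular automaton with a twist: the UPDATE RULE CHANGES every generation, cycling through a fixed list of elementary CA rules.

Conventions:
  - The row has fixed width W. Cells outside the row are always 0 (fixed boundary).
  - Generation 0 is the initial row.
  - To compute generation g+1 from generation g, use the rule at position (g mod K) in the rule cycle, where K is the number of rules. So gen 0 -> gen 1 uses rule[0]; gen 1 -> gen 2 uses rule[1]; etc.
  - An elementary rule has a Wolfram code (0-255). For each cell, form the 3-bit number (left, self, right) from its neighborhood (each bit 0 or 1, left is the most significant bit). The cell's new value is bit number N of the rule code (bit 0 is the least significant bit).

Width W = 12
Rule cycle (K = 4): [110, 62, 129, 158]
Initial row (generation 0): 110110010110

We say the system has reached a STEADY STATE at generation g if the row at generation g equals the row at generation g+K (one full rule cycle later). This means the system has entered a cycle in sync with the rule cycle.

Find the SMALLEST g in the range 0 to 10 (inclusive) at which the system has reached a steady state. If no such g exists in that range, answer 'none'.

Answer: 1

Derivation:
Gen 0: 110110010110
Gen 1 (rule 110): 111110111110
Gen 2 (rule 62): 100001100001
Gen 3 (rule 129): 001100001100
Gen 4 (rule 158): 011010011010
Gen 5 (rule 110): 111110111110
Gen 6 (rule 62): 100001100001
Gen 7 (rule 129): 001100001100
Gen 8 (rule 158): 011010011010
Gen 9 (rule 110): 111110111110
Gen 10 (rule 62): 100001100001
Gen 11 (rule 129): 001100001100
Gen 12 (rule 158): 011010011010
Gen 13 (rule 110): 111110111110
Gen 14 (rule 62): 100001100001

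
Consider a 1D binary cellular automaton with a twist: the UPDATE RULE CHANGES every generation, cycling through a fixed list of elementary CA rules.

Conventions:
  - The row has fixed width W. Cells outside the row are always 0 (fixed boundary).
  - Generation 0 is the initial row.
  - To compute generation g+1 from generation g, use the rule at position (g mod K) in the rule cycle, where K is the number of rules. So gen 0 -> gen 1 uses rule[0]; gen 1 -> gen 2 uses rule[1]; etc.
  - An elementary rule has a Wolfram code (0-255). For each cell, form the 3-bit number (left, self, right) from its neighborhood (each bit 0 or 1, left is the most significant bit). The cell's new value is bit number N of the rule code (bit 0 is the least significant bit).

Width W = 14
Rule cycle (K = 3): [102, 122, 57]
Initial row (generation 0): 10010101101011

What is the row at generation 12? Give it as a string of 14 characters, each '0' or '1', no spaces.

Gen 0: 10010101101011
Gen 1 (rule 102): 10111110111101
Gen 2 (rule 122): 01100011100110
Gen 3 (rule 57): 01011010010101
Gen 4 (rule 102): 11101110111111
Gen 5 (rule 122): 10111011100001
Gen 6 (rule 57): 01100110011100
Gen 7 (rule 102): 10101010100100
Gen 8 (rule 122): 01010101011010
Gen 9 (rule 57): 00101010110101
Gen 10 (rule 102): 01111111011111
Gen 11 (rule 122): 11000001110001
Gen 12 (rule 57): 10111101001100

Answer: 10111101001100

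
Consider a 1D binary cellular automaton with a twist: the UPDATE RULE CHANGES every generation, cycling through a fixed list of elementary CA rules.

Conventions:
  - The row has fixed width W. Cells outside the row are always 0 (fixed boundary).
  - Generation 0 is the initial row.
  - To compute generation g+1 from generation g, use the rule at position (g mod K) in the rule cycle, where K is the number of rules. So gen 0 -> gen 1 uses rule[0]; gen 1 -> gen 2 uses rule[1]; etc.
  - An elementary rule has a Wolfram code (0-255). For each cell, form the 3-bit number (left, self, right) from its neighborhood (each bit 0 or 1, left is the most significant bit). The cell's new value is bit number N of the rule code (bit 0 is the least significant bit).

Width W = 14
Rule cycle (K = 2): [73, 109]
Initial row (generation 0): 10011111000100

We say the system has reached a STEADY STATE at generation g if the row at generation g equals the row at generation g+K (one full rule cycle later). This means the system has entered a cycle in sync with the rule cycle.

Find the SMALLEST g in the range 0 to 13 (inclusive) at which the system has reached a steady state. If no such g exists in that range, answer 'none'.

Gen 0: 10011111000100
Gen 1 (rule 73): 00010001010001
Gen 2 (rule 109): 11010101110101
Gen 3 (rule 73): 11000001010000
Gen 4 (rule 109): 11011101110111
Gen 5 (rule 73): 11010101010101
Gen 6 (rule 109): 11111111111111
Gen 7 (rule 73): 10000000000001
Gen 8 (rule 109): 10111111111101
Gen 9 (rule 73): 00100000000100
Gen 10 (rule 109): 10101111110101
Gen 11 (rule 73): 00001000010000
Gen 12 (rule 109): 11101011010111
Gen 13 (rule 73): 10100011000101
Gen 14 (rule 109): 11101011010111
Gen 15 (rule 73): 10100011000101

Answer: 12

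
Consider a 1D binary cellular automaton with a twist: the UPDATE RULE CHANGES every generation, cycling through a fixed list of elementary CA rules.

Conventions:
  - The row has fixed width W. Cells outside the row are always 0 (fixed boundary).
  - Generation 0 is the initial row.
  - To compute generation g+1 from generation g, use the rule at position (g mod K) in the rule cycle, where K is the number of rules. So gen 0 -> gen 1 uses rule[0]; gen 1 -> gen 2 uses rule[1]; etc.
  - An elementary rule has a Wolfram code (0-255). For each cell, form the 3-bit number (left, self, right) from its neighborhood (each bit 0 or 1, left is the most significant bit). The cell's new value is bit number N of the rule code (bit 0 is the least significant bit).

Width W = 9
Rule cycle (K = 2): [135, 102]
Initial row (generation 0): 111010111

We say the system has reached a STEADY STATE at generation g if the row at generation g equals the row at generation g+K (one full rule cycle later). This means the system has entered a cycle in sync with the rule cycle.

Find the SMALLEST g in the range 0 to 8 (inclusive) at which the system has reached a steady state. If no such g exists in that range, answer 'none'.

Gen 0: 111010111
Gen 1 (rule 135): 010010010
Gen 2 (rule 102): 110110110
Gen 3 (rule 135): 000000000
Gen 4 (rule 102): 000000000
Gen 5 (rule 135): 111111111
Gen 6 (rule 102): 000000001
Gen 7 (rule 135): 111111111
Gen 8 (rule 102): 000000001
Gen 9 (rule 135): 111111111
Gen 10 (rule 102): 000000001

Answer: 5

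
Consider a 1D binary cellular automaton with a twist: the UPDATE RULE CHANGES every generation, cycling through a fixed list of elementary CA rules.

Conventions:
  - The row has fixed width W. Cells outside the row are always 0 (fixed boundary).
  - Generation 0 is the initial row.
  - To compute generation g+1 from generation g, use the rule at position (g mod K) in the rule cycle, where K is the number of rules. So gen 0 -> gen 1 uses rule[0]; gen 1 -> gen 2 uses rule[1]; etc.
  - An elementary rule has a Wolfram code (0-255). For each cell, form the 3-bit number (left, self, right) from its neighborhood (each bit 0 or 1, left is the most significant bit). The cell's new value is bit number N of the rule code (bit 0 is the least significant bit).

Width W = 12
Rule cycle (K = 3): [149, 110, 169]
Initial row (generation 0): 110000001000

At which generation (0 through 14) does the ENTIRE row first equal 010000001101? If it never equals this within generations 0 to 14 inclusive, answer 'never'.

Gen 0: 110000001000
Gen 1 (rule 149): 001111101111
Gen 2 (rule 110): 011000111001
Gen 3 (rule 169): 010010110000
Gen 4 (rule 149): 011010001111
Gen 5 (rule 110): 111110011001
Gen 6 (rule 169): 111100010000
Gen 7 (rule 149): 011011011111
Gen 8 (rule 110): 111111110001
Gen 9 (rule 169): 111111100100
Gen 10 (rule 149): 011111010111
Gen 11 (rule 110): 110001111101
Gen 12 (rule 169): 100101111010
Gen 13 (rule 149): 110100110011
Gen 14 (rule 110): 111101110111

Answer: never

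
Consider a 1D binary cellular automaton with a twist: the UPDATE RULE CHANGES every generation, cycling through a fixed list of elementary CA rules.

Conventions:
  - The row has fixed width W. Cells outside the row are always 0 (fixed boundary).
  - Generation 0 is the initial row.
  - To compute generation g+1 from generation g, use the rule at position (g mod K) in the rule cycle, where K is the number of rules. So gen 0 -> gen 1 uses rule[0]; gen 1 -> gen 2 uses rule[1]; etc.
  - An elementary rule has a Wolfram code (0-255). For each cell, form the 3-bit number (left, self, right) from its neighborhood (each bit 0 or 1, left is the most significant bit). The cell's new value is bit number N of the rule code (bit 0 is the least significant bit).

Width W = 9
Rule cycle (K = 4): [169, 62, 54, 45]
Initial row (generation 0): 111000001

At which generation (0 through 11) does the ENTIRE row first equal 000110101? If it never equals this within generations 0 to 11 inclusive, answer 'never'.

Gen 0: 111000001
Gen 1 (rule 169): 110011100
Gen 2 (rule 62): 101110010
Gen 3 (rule 54): 110001111
Gen 4 (rule 45): 100101000
Gen 5 (rule 169): 000010011
Gen 6 (rule 62): 000111110
Gen 7 (rule 54): 001000001
Gen 8 (rule 45): 101011101
Gen 9 (rule 169): 010111010
Gen 10 (rule 62): 111100111
Gen 11 (rule 54): 000011000

Answer: never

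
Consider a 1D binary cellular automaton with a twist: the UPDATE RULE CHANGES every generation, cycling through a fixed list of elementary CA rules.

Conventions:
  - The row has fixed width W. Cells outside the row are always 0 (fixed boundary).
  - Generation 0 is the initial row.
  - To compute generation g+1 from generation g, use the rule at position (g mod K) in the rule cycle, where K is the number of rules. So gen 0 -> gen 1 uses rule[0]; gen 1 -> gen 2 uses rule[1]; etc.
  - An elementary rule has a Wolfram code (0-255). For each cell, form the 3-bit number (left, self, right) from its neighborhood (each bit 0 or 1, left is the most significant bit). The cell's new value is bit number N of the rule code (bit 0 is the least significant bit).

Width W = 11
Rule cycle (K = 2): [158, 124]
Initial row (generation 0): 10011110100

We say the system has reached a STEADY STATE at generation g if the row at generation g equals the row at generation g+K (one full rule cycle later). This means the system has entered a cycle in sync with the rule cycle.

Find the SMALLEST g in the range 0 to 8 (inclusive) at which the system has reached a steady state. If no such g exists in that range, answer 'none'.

Answer: 3

Derivation:
Gen 0: 10011110100
Gen 1 (rule 158): 11111100110
Gen 2 (rule 124): 10000110111
Gen 3 (rule 158): 11001100110
Gen 4 (rule 124): 11101110111
Gen 5 (rule 158): 11001100110
Gen 6 (rule 124): 11101110111
Gen 7 (rule 158): 11001100110
Gen 8 (rule 124): 11101110111
Gen 9 (rule 158): 11001100110
Gen 10 (rule 124): 11101110111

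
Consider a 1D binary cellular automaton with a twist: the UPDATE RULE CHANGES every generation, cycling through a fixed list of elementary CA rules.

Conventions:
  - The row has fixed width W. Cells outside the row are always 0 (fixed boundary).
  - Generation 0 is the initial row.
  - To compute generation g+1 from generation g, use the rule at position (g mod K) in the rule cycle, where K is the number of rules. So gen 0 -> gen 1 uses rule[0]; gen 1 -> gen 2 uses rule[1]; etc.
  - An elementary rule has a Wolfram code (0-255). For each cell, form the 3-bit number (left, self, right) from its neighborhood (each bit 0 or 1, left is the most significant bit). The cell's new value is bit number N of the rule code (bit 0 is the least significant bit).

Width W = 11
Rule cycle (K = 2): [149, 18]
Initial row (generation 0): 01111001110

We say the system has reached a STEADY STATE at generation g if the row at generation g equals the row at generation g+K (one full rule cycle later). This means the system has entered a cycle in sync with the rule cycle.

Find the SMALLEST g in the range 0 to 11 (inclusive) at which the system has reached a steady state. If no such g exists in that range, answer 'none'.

Answer: 6

Derivation:
Gen 0: 01111001110
Gen 1 (rule 149): 00110100101
Gen 2 (rule 18): 01000011000
Gen 3 (rule 149): 01111000111
Gen 4 (rule 18): 10000101000
Gen 5 (rule 149): 11110101111
Gen 6 (rule 18): 00000000000
Gen 7 (rule 149): 11111111111
Gen 8 (rule 18): 00000000000
Gen 9 (rule 149): 11111111111
Gen 10 (rule 18): 00000000000
Gen 11 (rule 149): 11111111111
Gen 12 (rule 18): 00000000000
Gen 13 (rule 149): 11111111111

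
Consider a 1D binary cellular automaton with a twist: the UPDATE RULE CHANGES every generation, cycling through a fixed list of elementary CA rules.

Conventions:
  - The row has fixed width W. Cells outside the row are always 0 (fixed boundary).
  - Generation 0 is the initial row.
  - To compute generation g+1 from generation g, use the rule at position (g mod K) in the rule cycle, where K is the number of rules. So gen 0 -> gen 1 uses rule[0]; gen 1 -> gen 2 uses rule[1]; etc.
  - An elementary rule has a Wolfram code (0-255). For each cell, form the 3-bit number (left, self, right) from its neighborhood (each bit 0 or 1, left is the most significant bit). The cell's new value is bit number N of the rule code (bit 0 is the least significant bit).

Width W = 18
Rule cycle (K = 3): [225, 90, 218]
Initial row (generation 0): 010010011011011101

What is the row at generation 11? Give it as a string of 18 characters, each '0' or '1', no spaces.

Answer: 100111101110000100

Derivation:
Gen 0: 010010011011011101
Gen 1 (rule 225): 000000001101101110
Gen 2 (rule 90): 000000011101101011
Gen 3 (rule 218): 000000111101100011
Gen 4 (rule 225): 111110011110101001
Gen 5 (rule 90): 100011110010000110
Gen 6 (rule 218): 010111111101001111
Gen 7 (rule 225): 001011111110000111
Gen 8 (rule 90): 010010000011001101
Gen 9 (rule 218): 101101000111111100
Gen 10 (rule 225): 010110010011111101
Gen 11 (rule 90): 100111101110000100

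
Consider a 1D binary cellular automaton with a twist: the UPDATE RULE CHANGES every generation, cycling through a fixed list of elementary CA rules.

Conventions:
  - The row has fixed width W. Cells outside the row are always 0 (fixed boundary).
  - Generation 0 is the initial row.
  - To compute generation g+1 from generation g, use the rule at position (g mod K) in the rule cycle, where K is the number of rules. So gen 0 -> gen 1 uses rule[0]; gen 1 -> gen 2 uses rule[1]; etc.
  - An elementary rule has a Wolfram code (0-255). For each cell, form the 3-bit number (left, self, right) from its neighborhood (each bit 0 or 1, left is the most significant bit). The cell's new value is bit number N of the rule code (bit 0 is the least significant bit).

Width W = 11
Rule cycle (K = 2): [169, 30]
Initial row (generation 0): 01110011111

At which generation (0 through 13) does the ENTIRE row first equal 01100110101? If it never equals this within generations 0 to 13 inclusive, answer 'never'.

Gen 0: 01110011111
Gen 1 (rule 169): 01100011110
Gen 2 (rule 30): 11010110001
Gen 3 (rule 169): 10101100100
Gen 4 (rule 30): 10101011110
Gen 5 (rule 169): 01010111100
Gen 6 (rule 30): 11010100010
Gen 7 (rule 169): 10101001000
Gen 8 (rule 30): 10101111100
Gen 9 (rule 169): 01011111001
Gen 10 (rule 30): 11010000111
Gen 11 (rule 169): 10100110110
Gen 12 (rule 30): 10111100101
Gen 13 (rule 169): 01111000010

Answer: never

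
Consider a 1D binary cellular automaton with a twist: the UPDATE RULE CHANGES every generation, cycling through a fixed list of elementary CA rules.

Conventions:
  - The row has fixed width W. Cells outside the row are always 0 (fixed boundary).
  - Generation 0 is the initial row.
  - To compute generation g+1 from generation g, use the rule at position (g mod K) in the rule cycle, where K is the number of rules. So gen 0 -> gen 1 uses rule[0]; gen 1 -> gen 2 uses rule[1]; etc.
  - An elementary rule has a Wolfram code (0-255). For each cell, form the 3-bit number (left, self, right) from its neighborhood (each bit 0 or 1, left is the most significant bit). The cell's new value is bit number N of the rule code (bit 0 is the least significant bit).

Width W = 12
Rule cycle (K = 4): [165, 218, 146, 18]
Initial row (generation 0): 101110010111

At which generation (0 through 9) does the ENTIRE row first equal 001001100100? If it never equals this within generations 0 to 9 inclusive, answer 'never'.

Answer: never

Derivation:
Gen 0: 101110010111
Gen 1 (rule 165): 110100011010
Gen 2 (rule 218): 110010111001
Gen 3 (rule 146): 001100010110
Gen 4 (rule 18): 010010100001
Gen 5 (rule 165): 010011101101
Gen 6 (rule 218): 101111101100
Gen 7 (rule 146): 000111000010
Gen 8 (rule 18): 001000100101
Gen 9 (rule 165): 101010100111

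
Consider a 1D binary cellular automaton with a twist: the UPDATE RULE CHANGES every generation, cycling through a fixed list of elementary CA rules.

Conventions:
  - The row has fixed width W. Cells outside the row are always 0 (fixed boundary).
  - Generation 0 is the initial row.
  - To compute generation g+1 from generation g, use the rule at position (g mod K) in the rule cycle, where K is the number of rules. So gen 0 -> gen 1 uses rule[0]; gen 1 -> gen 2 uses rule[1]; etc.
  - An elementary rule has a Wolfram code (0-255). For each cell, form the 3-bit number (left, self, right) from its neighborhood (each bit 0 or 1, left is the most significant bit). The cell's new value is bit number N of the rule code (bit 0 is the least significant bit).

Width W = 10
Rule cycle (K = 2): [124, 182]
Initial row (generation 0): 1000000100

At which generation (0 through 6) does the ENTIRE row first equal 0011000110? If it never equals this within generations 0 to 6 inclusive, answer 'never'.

Gen 0: 1000000100
Gen 1 (rule 124): 1100000110
Gen 2 (rule 182): 0010001001
Gen 3 (rule 124): 0011001101
Gen 4 (rule 182): 0100110011
Gen 5 (rule 124): 0110111011
Gen 6 (rule 182): 1001010100

Answer: never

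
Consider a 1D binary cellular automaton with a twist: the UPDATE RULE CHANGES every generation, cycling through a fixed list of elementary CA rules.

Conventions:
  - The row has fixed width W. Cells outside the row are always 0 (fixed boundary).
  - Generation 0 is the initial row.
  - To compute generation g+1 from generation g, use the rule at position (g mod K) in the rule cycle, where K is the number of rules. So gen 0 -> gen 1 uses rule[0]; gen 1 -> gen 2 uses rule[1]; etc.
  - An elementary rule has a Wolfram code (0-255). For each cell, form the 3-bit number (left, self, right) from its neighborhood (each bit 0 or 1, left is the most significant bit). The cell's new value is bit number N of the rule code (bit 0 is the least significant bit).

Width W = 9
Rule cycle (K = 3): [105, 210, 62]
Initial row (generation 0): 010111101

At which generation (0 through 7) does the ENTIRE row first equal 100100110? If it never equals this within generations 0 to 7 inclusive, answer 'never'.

Answer: 4

Derivation:
Gen 0: 010111101
Gen 1 (rule 105): 001100110
Gen 2 (rule 210): 010111011
Gen 3 (rule 62): 111100110
Gen 4 (rule 105): 100100110
Gen 5 (rule 210): 011011011
Gen 6 (rule 62): 110110110
Gen 7 (rule 105): 111111110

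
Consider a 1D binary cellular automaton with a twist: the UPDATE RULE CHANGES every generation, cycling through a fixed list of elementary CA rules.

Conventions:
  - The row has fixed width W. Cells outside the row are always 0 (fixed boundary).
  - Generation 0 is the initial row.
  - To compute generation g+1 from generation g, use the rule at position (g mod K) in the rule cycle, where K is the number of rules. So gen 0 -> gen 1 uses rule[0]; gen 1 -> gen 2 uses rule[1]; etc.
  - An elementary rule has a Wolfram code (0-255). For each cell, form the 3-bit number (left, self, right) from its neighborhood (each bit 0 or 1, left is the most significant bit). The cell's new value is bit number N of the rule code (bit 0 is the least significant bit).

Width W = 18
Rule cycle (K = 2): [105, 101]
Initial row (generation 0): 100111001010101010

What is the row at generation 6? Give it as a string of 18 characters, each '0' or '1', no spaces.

Gen 0: 100111001010101010
Gen 1 (rule 105): 000101000101010100
Gen 2 (rule 101): 110111010111111101
Gen 3 (rule 105): 111101101100000110
Gen 4 (rule 101): 000110110101110010
Gen 5 (rule 105): 110111111011010000
Gen 6 (rule 101): 011000001101110111

Answer: 011000001101110111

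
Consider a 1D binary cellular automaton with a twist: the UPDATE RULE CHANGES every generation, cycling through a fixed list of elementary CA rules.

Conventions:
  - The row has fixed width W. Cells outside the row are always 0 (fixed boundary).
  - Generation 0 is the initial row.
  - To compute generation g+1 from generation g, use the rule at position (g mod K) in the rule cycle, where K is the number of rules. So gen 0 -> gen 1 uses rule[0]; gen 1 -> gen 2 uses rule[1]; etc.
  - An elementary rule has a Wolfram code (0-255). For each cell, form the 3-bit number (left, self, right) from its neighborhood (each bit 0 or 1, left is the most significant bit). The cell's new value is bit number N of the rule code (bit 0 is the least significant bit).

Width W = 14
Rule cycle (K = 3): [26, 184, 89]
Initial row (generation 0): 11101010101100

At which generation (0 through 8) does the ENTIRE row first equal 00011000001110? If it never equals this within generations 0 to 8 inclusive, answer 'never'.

Answer: 7

Derivation:
Gen 0: 11101010101100
Gen 1 (rule 26): 10000000001010
Gen 2 (rule 184): 01000000000101
Gen 3 (rule 89): 00111111110000
Gen 4 (rule 26): 01100000001000
Gen 5 (rule 184): 01010000000100
Gen 6 (rule 89): 00001111110011
Gen 7 (rule 26): 00011000001110
Gen 8 (rule 184): 00010100001101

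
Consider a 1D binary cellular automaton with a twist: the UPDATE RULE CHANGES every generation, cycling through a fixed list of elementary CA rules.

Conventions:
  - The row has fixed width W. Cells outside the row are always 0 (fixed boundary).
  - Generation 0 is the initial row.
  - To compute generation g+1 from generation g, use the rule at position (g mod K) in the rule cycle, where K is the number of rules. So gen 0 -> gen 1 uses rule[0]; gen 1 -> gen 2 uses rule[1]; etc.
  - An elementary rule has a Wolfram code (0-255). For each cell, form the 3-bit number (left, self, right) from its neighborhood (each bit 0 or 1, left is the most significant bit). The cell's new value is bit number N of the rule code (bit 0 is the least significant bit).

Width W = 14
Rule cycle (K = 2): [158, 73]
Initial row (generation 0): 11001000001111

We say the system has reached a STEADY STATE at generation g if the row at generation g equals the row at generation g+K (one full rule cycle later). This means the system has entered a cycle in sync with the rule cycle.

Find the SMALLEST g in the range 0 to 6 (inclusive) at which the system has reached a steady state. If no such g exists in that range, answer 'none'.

Gen 0: 11001000001111
Gen 1 (rule 158): 10111100011110
Gen 2 (rule 73): 00100101010010
Gen 3 (rule 158): 01111101011111
Gen 4 (rule 73): 01000100010001
Gen 5 (rule 158): 11101110111011
Gen 6 (rule 73): 10101010101011
Gen 7 (rule 158): 10101010101010
Gen 8 (rule 73): 00000000000000

Answer: none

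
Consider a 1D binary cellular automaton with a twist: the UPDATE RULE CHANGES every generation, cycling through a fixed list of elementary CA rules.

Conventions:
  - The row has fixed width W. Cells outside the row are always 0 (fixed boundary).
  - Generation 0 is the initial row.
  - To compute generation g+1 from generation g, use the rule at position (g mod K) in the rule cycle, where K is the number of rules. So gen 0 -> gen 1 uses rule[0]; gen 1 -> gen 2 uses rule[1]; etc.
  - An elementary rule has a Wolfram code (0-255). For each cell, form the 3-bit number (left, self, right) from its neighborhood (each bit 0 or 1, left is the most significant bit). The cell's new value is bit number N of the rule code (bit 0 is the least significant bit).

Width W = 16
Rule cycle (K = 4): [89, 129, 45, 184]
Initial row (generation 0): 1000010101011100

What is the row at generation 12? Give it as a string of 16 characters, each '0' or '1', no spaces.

Gen 0: 1000010101011100
Gen 1 (rule 89): 0111000000010111
Gen 2 (rule 129): 0010011111000010
Gen 3 (rule 45): 1010010000011010
Gen 4 (rule 184): 0101001000010101
Gen 5 (rule 89): 0000100111000000
Gen 6 (rule 129): 1110000010011111
Gen 7 (rule 45): 1000111010010000
Gen 8 (rule 184): 0100110101001000
Gen 9 (rule 89): 0010110000100111
Gen 10 (rule 129): 1000000110000010
Gen 11 (rule 45): 1011110100111010
Gen 12 (rule 184): 0111101010110101

Answer: 0111101010110101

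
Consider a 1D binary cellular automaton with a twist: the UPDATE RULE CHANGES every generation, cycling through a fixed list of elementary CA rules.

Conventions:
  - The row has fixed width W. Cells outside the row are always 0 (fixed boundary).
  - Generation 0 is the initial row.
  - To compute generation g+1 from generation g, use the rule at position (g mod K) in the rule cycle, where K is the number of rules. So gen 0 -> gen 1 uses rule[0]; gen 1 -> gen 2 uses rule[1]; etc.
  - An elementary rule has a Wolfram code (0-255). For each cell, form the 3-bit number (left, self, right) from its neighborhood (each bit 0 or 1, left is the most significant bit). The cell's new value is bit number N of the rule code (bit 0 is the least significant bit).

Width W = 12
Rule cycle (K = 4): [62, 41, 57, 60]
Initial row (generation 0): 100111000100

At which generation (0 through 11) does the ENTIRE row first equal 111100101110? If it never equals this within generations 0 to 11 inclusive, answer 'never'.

Gen 0: 100111000100
Gen 1 (rule 62): 111100101110
Gen 2 (rule 41): 100000011000
Gen 3 (rule 57): 011111010111
Gen 4 (rule 60): 010000111100
Gen 5 (rule 62): 111001100010
Gen 6 (rule 41): 100001001000
Gen 7 (rule 57): 011100100111
Gen 8 (rule 60): 010010110100
Gen 9 (rule 62): 111111101110
Gen 10 (rule 41): 100000011000
Gen 11 (rule 57): 011111010111

Answer: 1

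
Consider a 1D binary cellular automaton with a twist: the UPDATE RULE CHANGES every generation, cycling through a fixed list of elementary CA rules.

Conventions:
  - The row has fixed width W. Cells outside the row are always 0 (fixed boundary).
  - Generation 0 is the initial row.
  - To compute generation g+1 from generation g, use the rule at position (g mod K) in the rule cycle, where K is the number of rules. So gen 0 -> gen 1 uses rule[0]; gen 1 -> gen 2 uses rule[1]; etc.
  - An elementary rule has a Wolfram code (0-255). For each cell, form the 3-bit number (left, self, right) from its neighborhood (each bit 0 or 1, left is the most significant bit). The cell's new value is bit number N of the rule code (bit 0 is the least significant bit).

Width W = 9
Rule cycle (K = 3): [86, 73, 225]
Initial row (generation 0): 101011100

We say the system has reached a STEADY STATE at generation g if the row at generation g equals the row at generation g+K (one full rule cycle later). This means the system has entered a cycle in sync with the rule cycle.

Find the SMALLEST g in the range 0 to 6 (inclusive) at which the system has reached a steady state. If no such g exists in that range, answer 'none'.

Answer: 6

Derivation:
Gen 0: 101011100
Gen 1 (rule 86): 101000110
Gen 2 (rule 73): 000010110
Gen 3 (rule 225): 111001010
Gen 4 (rule 86): 001111011
Gen 5 (rule 73): 101001011
Gen 6 (rule 225): 010000101
Gen 7 (rule 86): 111001101
Gen 8 (rule 73): 101001100
Gen 9 (rule 225): 010000101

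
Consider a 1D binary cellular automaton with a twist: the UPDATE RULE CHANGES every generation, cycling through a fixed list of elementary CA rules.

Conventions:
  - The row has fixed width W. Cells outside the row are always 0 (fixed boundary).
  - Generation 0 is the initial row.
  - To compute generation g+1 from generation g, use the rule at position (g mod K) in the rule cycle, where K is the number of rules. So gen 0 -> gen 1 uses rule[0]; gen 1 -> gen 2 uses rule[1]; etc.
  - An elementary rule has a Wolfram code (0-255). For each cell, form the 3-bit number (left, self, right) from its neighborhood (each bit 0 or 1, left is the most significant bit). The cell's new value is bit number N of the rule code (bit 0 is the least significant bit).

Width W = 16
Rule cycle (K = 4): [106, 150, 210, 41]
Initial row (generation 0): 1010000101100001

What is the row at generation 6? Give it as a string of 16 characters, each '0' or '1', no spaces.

Answer: 1101010110000010

Derivation:
Gen 0: 1010000101100001
Gen 1 (rule 106): 0100001011100010
Gen 2 (rule 150): 1110011001010111
Gen 3 (rule 210): 0111101110000011
Gen 4 (rule 41): 0100011000111010
Gen 5 (rule 106): 1000111001101100
Gen 6 (rule 150): 1101010110000010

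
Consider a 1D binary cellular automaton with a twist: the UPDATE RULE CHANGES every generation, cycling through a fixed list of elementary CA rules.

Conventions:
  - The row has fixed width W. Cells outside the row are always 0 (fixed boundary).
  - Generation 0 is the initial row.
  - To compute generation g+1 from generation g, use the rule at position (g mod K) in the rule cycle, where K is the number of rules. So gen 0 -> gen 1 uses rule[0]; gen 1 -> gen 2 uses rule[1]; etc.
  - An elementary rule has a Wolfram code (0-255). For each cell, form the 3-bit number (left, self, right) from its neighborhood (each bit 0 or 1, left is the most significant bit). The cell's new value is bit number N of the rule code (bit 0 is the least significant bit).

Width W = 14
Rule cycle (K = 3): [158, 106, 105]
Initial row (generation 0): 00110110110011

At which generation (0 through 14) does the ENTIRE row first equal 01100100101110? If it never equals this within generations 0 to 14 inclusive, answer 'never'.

Gen 0: 00110110110011
Gen 1 (rule 158): 01100100101110
Gen 2 (rule 106): 11101001011010
Gen 3 (rule 105): 10110000111100
Gen 4 (rule 158): 10101001111010
Gen 5 (rule 106): 01010011001100
Gen 6 (rule 105): 00100011001101
Gen 7 (rule 158): 01110110111001
Gen 8 (rule 106): 11011111101010
Gen 9 (rule 105): 11110000110100
Gen 10 (rule 158): 11101001100110
Gen 11 (rule 106): 10110011101110
Gen 12 (rule 105): 01110010111010
Gen 13 (rule 158): 11101110110011
Gen 14 (rule 106): 10111011110111

Answer: 1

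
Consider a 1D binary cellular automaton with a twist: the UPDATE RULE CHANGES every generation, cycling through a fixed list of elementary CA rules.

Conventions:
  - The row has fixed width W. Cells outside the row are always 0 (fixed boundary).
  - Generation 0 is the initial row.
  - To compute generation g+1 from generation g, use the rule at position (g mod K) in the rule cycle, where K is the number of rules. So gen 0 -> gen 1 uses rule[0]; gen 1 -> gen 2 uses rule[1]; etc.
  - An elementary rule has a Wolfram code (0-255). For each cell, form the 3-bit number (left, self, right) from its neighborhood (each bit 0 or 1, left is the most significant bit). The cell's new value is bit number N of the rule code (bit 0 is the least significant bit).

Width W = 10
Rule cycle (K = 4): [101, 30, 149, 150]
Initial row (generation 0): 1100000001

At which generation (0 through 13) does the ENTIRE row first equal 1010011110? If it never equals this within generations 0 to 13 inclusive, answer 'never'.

Answer: 7

Derivation:
Gen 0: 1100000001
Gen 1 (rule 101): 0101111101
Gen 2 (rule 30): 1101000001
Gen 3 (rule 149): 0001111101
Gen 4 (rule 150): 0010111001
Gen 5 (rule 101): 1011001001
Gen 6 (rule 30): 1010111111
Gen 7 (rule 149): 1010011110
Gen 8 (rule 150): 1011101101
Gen 9 (rule 101): 1100110111
Gen 10 (rule 30): 1011100100
Gen 11 (rule 149): 1001010111
Gen 12 (rule 150): 1111010010
Gen 13 (rule 101): 0001110010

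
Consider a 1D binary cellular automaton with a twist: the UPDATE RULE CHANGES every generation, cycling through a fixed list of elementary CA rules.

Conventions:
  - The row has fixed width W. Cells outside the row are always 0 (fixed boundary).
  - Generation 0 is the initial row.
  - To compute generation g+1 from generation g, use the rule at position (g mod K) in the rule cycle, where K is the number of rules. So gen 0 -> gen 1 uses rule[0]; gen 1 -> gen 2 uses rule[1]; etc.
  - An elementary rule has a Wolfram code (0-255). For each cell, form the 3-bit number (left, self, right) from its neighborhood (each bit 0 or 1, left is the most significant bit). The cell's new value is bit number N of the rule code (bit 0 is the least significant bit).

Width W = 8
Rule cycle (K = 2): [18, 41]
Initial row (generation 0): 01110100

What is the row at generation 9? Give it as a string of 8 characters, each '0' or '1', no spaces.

Answer: 10110100

Derivation:
Gen 0: 01110100
Gen 1 (rule 18): 10000010
Gen 2 (rule 41): 00111000
Gen 3 (rule 18): 01000100
Gen 4 (rule 41): 00010001
Gen 5 (rule 18): 00101010
Gen 6 (rule 41): 10010100
Gen 7 (rule 18): 01100010
Gen 8 (rule 41): 01001000
Gen 9 (rule 18): 10110100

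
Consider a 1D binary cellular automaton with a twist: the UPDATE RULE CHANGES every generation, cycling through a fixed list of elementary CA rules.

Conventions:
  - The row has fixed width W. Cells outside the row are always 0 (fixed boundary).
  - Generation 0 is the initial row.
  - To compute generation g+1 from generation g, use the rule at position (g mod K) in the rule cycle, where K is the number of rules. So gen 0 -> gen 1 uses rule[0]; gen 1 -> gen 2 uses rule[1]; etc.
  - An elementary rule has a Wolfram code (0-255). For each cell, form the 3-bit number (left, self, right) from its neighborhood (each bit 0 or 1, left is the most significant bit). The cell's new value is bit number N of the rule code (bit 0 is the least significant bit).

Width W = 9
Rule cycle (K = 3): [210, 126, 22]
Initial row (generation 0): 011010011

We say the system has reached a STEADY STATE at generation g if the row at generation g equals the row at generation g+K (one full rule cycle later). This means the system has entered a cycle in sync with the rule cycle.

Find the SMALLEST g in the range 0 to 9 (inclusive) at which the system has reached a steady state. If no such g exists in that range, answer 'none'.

Gen 0: 011010011
Gen 1 (rule 210): 101001101
Gen 2 (rule 126): 111111111
Gen 3 (rule 22): 000000000
Gen 4 (rule 210): 000000000
Gen 5 (rule 126): 000000000
Gen 6 (rule 22): 000000000
Gen 7 (rule 210): 000000000
Gen 8 (rule 126): 000000000
Gen 9 (rule 22): 000000000
Gen 10 (rule 210): 000000000
Gen 11 (rule 126): 000000000
Gen 12 (rule 22): 000000000

Answer: 3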